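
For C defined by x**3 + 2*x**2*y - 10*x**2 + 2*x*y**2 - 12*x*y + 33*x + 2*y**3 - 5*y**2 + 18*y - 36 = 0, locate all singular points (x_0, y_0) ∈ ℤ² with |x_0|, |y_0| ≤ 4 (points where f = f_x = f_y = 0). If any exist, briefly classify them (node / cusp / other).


Singular points: {(3, 0)}; classification: node.

Compute partial derivatives:
  f_x = 3*x**2 + 4*x*y - 20*x + 2*y**2 - 12*y + 33.
  f_y = 2*x**2 + 4*x*y - 12*x + 6*y**2 - 10*y + 18.
Scan x_0 ∈ {−4, ..., 4}. For each x_0, f_y(x_0, y) is a polynomial in y; find its integer roots y ∈ {−4, ..., 4}, then test f_x and f at those candidates.
  x = -4: f_y(-4, y) = 6*y**2 - 26*y + 98; no integer root y with |y| ≤ 4.
  x = -3: f_y(-3, y) = 6*y**2 - 22*y + 72; no integer root y with |y| ≤ 4.
  x = -2: f_y(-2, y) = 6*y**2 - 18*y + 50; no integer root y with |y| ≤ 4.
  x = -1: f_y(-1, y) = 6*y**2 - 14*y + 32; no integer root y with |y| ≤ 4.
  x = 0: f_y(0, y) = 6*y**2 - 10*y + 18; no integer root y with |y| ≤ 4.
  x = 1: f_y(1, y) = 6*y**2 - 6*y + 8; no integer root y with |y| ≤ 4.
  x = 2: f_y(2, y) = 6*y**2 - 2*y + 2; no integer root y with |y| ≤ 4.
  x = 3: f_y(3, y) = 6*y**2 + 2*y; vanishes at y ∈ {0}. (3, 0): f_x = 0, f = 0 — SINGULAR.
  x = 4: f_y(4, y) = 6*y**2 + 6*y + 2; no integer root y with |y| ≤ 4.
Only singular point on the grid: (3, 0).
Classify: substitute x = 3 + u, y = 0 + v and expand: f = u**3 + 2*u**2*v - u**2 + 2*u*v**2 + 2*v**3 + v**2.
No constant or linear terms (consistent with a singular point). Quadratic part: -u**2 + v**2. Cubic part: u**3 + 2*u**2*v + 2*u*v**2 + 2*v**3.
The quadratic part v**2 - u**2 = (v − u)(v + u) splits into two distinct linear factors, so there are two distinct tangent lines y − 0 = ±(x − 3) — this is a node (ordinary double point).
Classification: node.


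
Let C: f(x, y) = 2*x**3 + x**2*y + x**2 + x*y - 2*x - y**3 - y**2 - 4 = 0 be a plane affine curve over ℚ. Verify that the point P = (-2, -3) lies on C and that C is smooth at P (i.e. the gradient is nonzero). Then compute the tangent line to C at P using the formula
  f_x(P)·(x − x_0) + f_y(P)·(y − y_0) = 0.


Tangent line at P: 27*x - 19*y - 3 = 0.

Step 1: f(-2, -3) = 0, so P lies on C.
Step 2: partial derivatives
  f_x(x, y) = 6*x**2 + 2*x*y + 2*x + y - 2, f_y(x, y) = x**2 + x - 3*y**2 - 2*y.
  f_x(P) = 27, f_y(P) = -19 (gradient nonzero, so P is smooth).
Step 3: tangent line at P: 27·(x − -2) + -19·(y − -3) = 0.
Expanding: 27*x - 19*y - 3 = 0.


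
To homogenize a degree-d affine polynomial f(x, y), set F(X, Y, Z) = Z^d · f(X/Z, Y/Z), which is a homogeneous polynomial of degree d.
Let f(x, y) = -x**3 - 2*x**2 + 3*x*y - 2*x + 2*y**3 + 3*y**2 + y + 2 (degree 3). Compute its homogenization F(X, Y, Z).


F(X, Y, Z) = -X**3 - 2*X**2*Z + 3*X*Y*Z - 2*X*Z**2 + 2*Y**3 + 3*Y**2*Z + Y*Z**2 + 2*Z**3

deg(f) = 3.
Substitute x = X/Z, y = Y/Z into f, then multiply by Z^3.
  monomial -1·x^3·y^0 ↦ -1·X^3·Y^0·Z^0.
  monomial -2·x^2·y^0 ↦ -2·X^2·Y^0·Z^1.
  monomial 3·x^1·y^1 ↦ 3·X^1·Y^1·Z^1.
  monomial -2·x^1·y^0 ↦ -2·X^1·Y^0·Z^2.
  monomial 2·x^0·y^3 ↦ 2·X^0·Y^3·Z^0.
  monomial 3·x^0·y^2 ↦ 3·X^0·Y^2·Z^1.
  monomial 1·x^0·y^1 ↦ 1·X^0·Y^1·Z^2.
  monomial 2·x^0·y^0 ↦ 2·X^0·Y^0·Z^3.
Collecting: F(X, Y, Z) = -X**3 - 2*X**2*Z + 3*X*Y*Z - 2*X*Z**2 + 2*Y**3 + 3*Y**2*Z + Y*Z**2 + 2*Z**3.


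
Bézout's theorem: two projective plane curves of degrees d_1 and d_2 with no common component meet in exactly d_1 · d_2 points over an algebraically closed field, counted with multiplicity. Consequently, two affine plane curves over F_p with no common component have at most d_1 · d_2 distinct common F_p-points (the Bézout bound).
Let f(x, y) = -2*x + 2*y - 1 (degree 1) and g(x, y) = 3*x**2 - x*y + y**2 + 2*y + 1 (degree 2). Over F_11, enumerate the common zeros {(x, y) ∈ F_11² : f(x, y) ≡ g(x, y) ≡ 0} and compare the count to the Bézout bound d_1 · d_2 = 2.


Common zeros: {(2, 8), (10, 5)}; count = 2; Bézout bound = 2.

deg(f) = 1, deg(g) = 2, so Bézout bound = 2.
Scan x ∈ F_11. For each x, list the y ∈ F_11 with f(x, y) ≡ 0 and those with g(x, y) ≡ 0 (mod 11); the common zeros in that column are the intersection.
  x = 0: f ≡ 0 at y ∈ {6}; g ≡ 0 at y ∈ {10}; common: ∅.
  x = 1: f ≡ 0 at y ∈ {7}; g ≡ 0 at y ∈ ∅; common: ∅.
  x = 2: f ≡ 0 at y ∈ {8}; g ≡ 0 at y ∈ {3, 8}; common: {8}.
  x = 3: f ≡ 0 at y ∈ {9}; g ≡ 0 at y ∈ ∅; common: ∅.
  x = 4: f ≡ 0 at y ∈ {10}; g ≡ 0 at y ∈ ∅; common: ∅.
  x = 5: f ≡ 0 at y ∈ {0}; g ≡ 0 at y ∈ ∅; common: ∅.
  x = 6: f ≡ 0 at y ∈ {1}; g ≡ 0 at y ∈ {6, 9}; common: ∅.
  x = 7: f ≡ 0 at y ∈ {2}; g ≡ 0 at y ∈ {6, 10}; common: ∅.
  x = 8: f ≡ 0 at y ∈ {3}; g ≡ 0 at y ∈ {8, 9}; common: ∅.
  x = 9: f ≡ 0 at y ∈ {4}; g ≡ 0 at y ∈ ∅; common: ∅.
  x = 10: f ≡ 0 at y ∈ {5}; g ≡ 0 at y ∈ {3, 5}; common: {5}.
Collecting: common zeros = {(2, 8), (10, 5)}, so the count is 2.
Comparison with the Bézout bound: 2 ≤ 2 = deg(f)·deg(g), as expected for curves with no common component (the bound is attained).


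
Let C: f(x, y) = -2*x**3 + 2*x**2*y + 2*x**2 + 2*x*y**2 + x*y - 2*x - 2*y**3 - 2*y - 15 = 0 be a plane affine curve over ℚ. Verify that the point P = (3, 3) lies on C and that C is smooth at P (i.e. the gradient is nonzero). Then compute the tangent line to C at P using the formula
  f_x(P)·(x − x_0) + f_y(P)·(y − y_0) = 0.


Tangent line at P: 13*x + y - 42 = 0.

Step 1: f(3, 3) = 0, so P lies on C.
Step 2: partial derivatives
  f_x(x, y) = -6*x**2 + 4*x*y + 4*x + 2*y**2 + y - 2, f_y(x, y) = 2*x**2 + 4*x*y + x - 6*y**2 - 2.
  f_x(P) = 13, f_y(P) = 1 (gradient nonzero, so P is smooth).
Step 3: tangent line at P: 13·(x − 3) + 1·(y − 3) = 0.
Expanding: 13*x + y - 42 = 0.


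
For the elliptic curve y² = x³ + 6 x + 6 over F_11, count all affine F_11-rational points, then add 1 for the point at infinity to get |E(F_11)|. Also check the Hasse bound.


Affine points = {(2, 2), (2, 9), (6, 4), (6, 7), (8, 4), (8, 7)}; affine count = 6; |E(F_11)| = 7.

Discriminant check: Δ ∝ 4a³ + 27b² = 4·6³ + 27·6² = 4·216 + 27·36 ≡ 10 (mod 11). Nonzero ⇒ E is nonsingular.
For each x ∈ F_11, compute rhs = x³ + 6·x + 6 mod 11, then count y ∈ F_11 with y² ≡ rhs.
  x = 0: rhs = 6, matching y values: none (0 points).
  x = 1: rhs = 2, matching y values: none (0 points).
  x = 2: rhs = 4, matching y values: 2, 9 (2 points).
  x = 3: rhs = 7, matching y values: none (0 points).
  x = 4: rhs = 6, matching y values: none (0 points).
  x = 5: rhs = 7, matching y values: none (0 points).
  x = 6: rhs = 5, matching y values: 4, 7 (2 points).
  x = 7: rhs = 6, matching y values: none (0 points).
  x = 8: rhs = 5, matching y values: 4, 7 (2 points).
  x = 9: rhs = 8, matching y values: none (0 points).
  x = 10: rhs = 10, matching y values: none (0 points).
Total affine count: 6.
Full point count |E(F_11)| = 6 + 1 = 7.
Hasse bound: |7 − (11+1)| = |-5| = 5 ≤ 2√11 ≈ 6.6332 ✓.


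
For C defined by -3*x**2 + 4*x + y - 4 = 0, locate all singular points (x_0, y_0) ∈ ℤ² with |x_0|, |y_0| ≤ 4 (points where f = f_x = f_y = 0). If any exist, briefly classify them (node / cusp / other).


No singular points in the scanned grid; C is smooth there.

Compute partial derivatives:
  f_x = 4 - 6*x.
  f_y = 1.
f_y = 1 is a nonzero constant, so f_y never vanishes: no point (x, y) can satisfy f = f_x = f_y = 0. In particular no (x, y) ∈ {−4, ..., 4}² is singular; the curve is smooth.


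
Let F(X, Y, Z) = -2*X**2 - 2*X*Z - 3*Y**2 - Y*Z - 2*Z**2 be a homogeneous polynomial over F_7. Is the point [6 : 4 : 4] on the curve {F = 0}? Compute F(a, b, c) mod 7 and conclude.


F(6,4,4) ≡ 1 (mod 7); P is NOT on the curve.

Evaluate F(6, 4, 4) term-by-term (mod 7).
  -2*X**2 ↦ -2·36·1·1 = -72
  -2*X*Z ↦ -2·6·1·4 = -48
  -3*Y**2 ↦ -3·1·16·1 = -48
  -Y*Z ↦ -1·1·4·4 = -16
  -2*Z**2 ↦ -2·1·1·16 = -32
Sum: F(6, 4, 4) = (-72) + (-48) + (-48) + (-16) + (-32) = -216.
Reducing mod 7: -216 ≡ 1 (mod 7).
Since F(a, b, c) ≡ 1 ≠ 0 (mod 7), P does NOT lie on the curve.


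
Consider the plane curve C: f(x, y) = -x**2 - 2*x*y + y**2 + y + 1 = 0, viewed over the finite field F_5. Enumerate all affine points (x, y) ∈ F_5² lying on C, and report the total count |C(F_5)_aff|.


Affine F_5-points: {(1, 0), (1, 1), (2, 1), (2, 2), (4, 0), (4, 2)}; count = 6.

For each of the 25 pairs (x, y) ∈ F_5², evaluate f(x, y) mod 5. Record the zeros.
  x = 0: [0↦1, 1↦3, 2↦2, 3↦3, 4↦1]  zeros at y ∈ ∅
  x = 1: [0↦0, 1↦0, 2↦2, 3↦1, 4↦2]  zeros at y ∈ {0, 1}
  x = 2: [0↦2, 1↦0, 2↦0, 3↦2, 4↦1]  zeros at y ∈ {1, 2}
  x = 3: [0↦2, 1↦3, 2↦1, 3↦1, 4↦3]  zeros at y ∈ ∅
  x = 4: [0↦0, 1↦4, 2↦0, 3↦3, 4↦3]  zeros at y ∈ {0, 2}
Collecting zeros: affine points = {(1, 0), (1, 1), (2, 1), (2, 2), (4, 0), (4, 2)}.
Total count |C(F_5)_aff| = 6.


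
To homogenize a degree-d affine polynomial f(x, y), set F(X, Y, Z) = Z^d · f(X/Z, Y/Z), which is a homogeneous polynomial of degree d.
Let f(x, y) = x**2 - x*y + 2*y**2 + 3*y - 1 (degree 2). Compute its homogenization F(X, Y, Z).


F(X, Y, Z) = X**2 - X*Y + 2*Y**2 + 3*Y*Z - Z**2

deg(f) = 2.
Substitute x = X/Z, y = Y/Z into f, then multiply by Z^2.
  monomial 1·x^2·y^0 ↦ 1·X^2·Y^0·Z^0.
  monomial -1·x^1·y^1 ↦ -1·X^1·Y^1·Z^0.
  monomial 2·x^0·y^2 ↦ 2·X^0·Y^2·Z^0.
  monomial 3·x^0·y^1 ↦ 3·X^0·Y^1·Z^1.
  monomial -1·x^0·y^0 ↦ -1·X^0·Y^0·Z^2.
Collecting: F(X, Y, Z) = X**2 - X*Y + 2*Y**2 + 3*Y*Z - Z**2.


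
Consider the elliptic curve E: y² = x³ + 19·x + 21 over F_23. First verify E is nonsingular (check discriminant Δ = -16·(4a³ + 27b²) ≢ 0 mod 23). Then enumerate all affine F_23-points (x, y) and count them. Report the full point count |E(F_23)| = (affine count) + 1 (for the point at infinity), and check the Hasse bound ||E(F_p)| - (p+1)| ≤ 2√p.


Affine points = {(1, 8), (1, 15), (3, 6), (3, 17), (4, 0), (6, 11), (6, 12), (8, 8), (8, 15), (9, 1), (9, 22), (13, 2), (13, 21), (14, 8), (14, 15), (15, 1), (15, 22), (17, 6), (17, 17), (18, 10), (18, 13), (20, 11), (20, 12), (22, 1), (22, 22)}; affine count = 25; |E(F_23)| = 26.

Discriminant check: Δ ∝ 4a³ + 27b² = 4·19³ + 27·21² = 4·6859 + 27·441 ≡ 13 (mod 23). Nonzero ⇒ E is nonsingular.
For each x ∈ F_23, compute rhs = x³ + 19·x + 21 mod 23, then count y ∈ F_23 with y² ≡ rhs.
  x = 0: rhs = 21, matching y values: none (0 points).
  x = 1: rhs = 18, matching y values: 8, 15 (2 points).
  x = 2: rhs = 21, matching y values: none (0 points).
  x = 3: rhs = 13, matching y values: 6, 17 (2 points).
  x = 4: rhs = 0, matching y values: 0 (1 points).
  x = 5: rhs = 11, matching y values: none (0 points).
  x = 6: rhs = 6, matching y values: 11, 12 (2 points).
  x = 7: rhs = 14, matching y values: none (0 points).
  x = 8: rhs = 18, matching y values: 8, 15 (2 points).
  x = 9: rhs = 1, matching y values: 1, 22 (2 points).
  x = 10: rhs = 15, matching y values: none (0 points).
  x = 11: rhs = 20, matching y values: none (0 points).
  x = 12: rhs = 22, matching y values: none (0 points).
  x = 13: rhs = 4, matching y values: 2, 21 (2 points).
  x = 14: rhs = 18, matching y values: 8, 15 (2 points).
  x = 15: rhs = 1, matching y values: 1, 22 (2 points).
  x = 16: rhs = 5, matching y values: none (0 points).
  x = 17: rhs = 13, matching y values: 6, 17 (2 points).
  x = 18: rhs = 8, matching y values: 10, 13 (2 points).
  x = 19: rhs = 19, matching y values: none (0 points).
  x = 20: rhs = 6, matching y values: 11, 12 (2 points).
  x = 21: rhs = 21, matching y values: none (0 points).
  x = 22: rhs = 1, matching y values: 1, 22 (2 points).
Total affine count: 25.
Full point count |E(F_23)| = 25 + 1 = 26.
Hasse bound: |26 − (23+1)| = |2| = 2 ≤ 2√23 ≈ 9.5917 ✓.


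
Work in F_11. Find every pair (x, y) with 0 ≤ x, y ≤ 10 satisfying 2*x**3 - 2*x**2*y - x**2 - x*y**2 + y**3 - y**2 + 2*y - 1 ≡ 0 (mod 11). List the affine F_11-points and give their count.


Affine F_11-points: {(0, 4), (1, 0), (1, 2), (2, 0), (2, 7), (3, 0), (3, 5), (3, 10), (4, 1), (4, 6), (4, 9), (5, 4), (6, 1), (7, 8), (8, 1), (9, 5), (10, 5)}; count = 17.

For each of the 121 pairs (x, y) ∈ F_11², evaluate f(x, y) mod 11. Record the zeros.
  x = 0: [0↦10, 1↦1, 2↦7, 3↦1, 4↦0, 5↦10, 6↦4, 7↦10, 8↦1, 9↦5, 10↦6]  zeros at y ∈ {4}
  x = 1: [0↦0, 1↦10, 2↦0, 3↦9, 4↦10, 5↦9, 6↦1, 7↦3, 8↦10, 9↦6, 10↦8]  zeros at y ∈ {0, 2}
  x = 2: [0↦0, 1↦3, 2↦6, 3↦4, 4↦3, 5↦9, 6↦6, 7↦0, 8↦8, 9↦3, 10↦2]  zeros at y ∈ {0, 7}
  x = 3: [0↦0, 1↦3, 2↦4, 3↦9, 4↦2, 5↦0, 6↦9, 7↦2, 8↦7, 9↦8, 10↦0]  zeros at y ∈ {0, 5, 10}
  x = 4: [0↦1, 1↦0, 2↦6, 3↦3, 4↦8, 5↦5, 6↦0, 7↦10, 8↦8, 9↦0, 10↦3]  zeros at y ∈ {1, 6, 9}
  x = 5: [0↦4, 1↦6, 2↦2, 3↦9, 4↦0, 5↦3, 6↦2, 7↦3, 8↦1, 9↦2, 10↦1]  zeros at y ∈ {4}
  x = 6: [0↦10, 1↦0, 2↦4, 3↦6, 4↦1, 5↦6, 6↦5, 7↦4, 8↦9, 9↦4, 10↦6]  zeros at y ∈ {1}
  x = 7: [0↦9, 1↦5, 2↦2, 3↦6, 4↦1, 5↦4, 6↦10, 7↦3, 8↦0, 9↦7, 10↦8]  zeros at y ∈ {8}
  x = 8: [0↦2, 1↦0, 2↦8, 3↦10, 4↦1, 5↦9, 6↦7, 7↦1, 8↦8, 9↦1, 10↦8]  zeros at y ∈ {1}
  x = 9: [0↦1, 1↦8, 2↦1, 3↦8, 4↦2, 5↦0, 6↦8, 7↦10, 8↦1, 9↦9, 10↦7]  zeros at y ∈ {5}
  x = 10: [0↦7, 1↦8, 2↦4, 3↦1, 4↦5, 5↦0, 6↦3, 7↦9, 8↦2, 9↦10, 10↦6]  zeros at y ∈ {5}
Collecting zeros: affine points = {(0, 4), (1, 0), (1, 2), (2, 0), (2, 7), (3, 0), (3, 5), (3, 10), (4, 1), (4, 6), (4, 9), (5, 4), (6, 1), (7, 8), (8, 1), (9, 5), (10, 5)}.
Total count |C(F_11)_aff| = 17.


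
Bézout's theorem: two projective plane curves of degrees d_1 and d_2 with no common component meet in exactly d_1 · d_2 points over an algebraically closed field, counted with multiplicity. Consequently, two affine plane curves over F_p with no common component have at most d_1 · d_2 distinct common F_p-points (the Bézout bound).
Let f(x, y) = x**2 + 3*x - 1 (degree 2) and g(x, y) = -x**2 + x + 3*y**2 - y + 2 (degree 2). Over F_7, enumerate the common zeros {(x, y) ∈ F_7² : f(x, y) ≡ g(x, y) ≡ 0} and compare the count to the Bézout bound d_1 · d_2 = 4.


Common zeros: ∅; count = 0; Bézout bound = 4.

deg(f) = 2, deg(g) = 2, so Bézout bound = 4.
Scan x ∈ F_7. For each x, list the y ∈ F_7 with f(x, y) ≡ 0 and those with g(x, y) ≡ 0 (mod 7); the common zeros in that column are the intersection.
  x = 0: f ≡ 0 at y ∈ ∅; g ≡ 0 at y ∈ ∅; common: ∅.
  x = 1: f ≡ 0 at y ∈ ∅; g ≡ 0 at y ∈ ∅; common: ∅.
  x = 2: f ≡ 0 at y ∈ ∅; g ≡ 0 at y ∈ {0, 5}; common: ∅.
  x = 3: f ≡ 0 at y ∈ ∅; g ≡ 0 at y ∈ {6}; common: ∅.
  x = 4: f ≡ 0 at y ∈ ∅; g ≡ 0 at y ∈ {2, 3}; common: ∅.
  x = 5: f ≡ 0 at y ∈ ∅; g ≡ 0 at y ∈ {6}; common: ∅.
  x = 6: f ≡ 0 at y ∈ ∅; g ≡ 0 at y ∈ {0, 5}; common: ∅.
Collecting: common zeros = ∅, so the count is 0.
Comparison with the Bézout bound: 0 ≤ 4 = deg(f)·deg(g), as expected for curves with no common component (the affine F_7-count falls short of the bound because intersections may lie at infinity, over extension fields, or carry multiplicity).


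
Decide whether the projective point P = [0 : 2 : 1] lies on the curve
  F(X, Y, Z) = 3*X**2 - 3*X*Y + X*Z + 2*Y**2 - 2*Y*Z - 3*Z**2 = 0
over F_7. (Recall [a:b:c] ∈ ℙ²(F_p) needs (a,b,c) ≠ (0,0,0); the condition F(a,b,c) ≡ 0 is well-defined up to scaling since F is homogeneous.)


F(0,2,1) ≡ 1 (mod 7); P is NOT on the curve.

Evaluate F(0, 2, 1) term-by-term (mod 7).
  3*X**2 ↦ 3·0·1·1 = 0
  -3*X*Y ↦ -3·0·2·1 = 0
  X*Z ↦ 1·0·1·1 = 0
  2*Y**2 ↦ 2·1·4·1 = 8
  -2*Y*Z ↦ -2·1·2·1 = -4
  -3*Z**2 ↦ -3·1·1·1 = -3
Sum: F(0, 2, 1) = (0) + (0) + (0) + (8) + (-4) + (-3) = 1.
Reducing mod 7: 1 ≡ 1 (mod 7).
Since F(a, b, c) ≡ 1 ≠ 0 (mod 7), P does NOT lie on the curve.


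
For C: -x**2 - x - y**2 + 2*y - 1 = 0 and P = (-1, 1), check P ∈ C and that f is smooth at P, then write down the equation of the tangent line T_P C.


Tangent line at P: x + 1 = 0.

Step 1: f(-1, 1) = 0, so P lies on C.
Step 2: partial derivatives
  f_x(x, y) = -2*x - 1, f_y(x, y) = 2 - 2*y.
  f_x(P) = 1, f_y(P) = 0 (gradient nonzero, so P is smooth).
Step 3: tangent line at P: 1·(x − -1) + 0·(y − 1) = 0.
Expanding: x + 1 = 0.


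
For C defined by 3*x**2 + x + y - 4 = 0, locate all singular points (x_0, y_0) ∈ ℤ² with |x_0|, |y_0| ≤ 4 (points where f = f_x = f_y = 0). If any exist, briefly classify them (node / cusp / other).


No singular points in the scanned grid; C is smooth there.

Compute partial derivatives:
  f_x = 6*x + 1.
  f_y = 1.
f_y = 1 is a nonzero constant, so f_y never vanishes: no point (x, y) can satisfy f = f_x = f_y = 0. In particular no (x, y) ∈ {−4, ..., 4}² is singular; the curve is smooth.


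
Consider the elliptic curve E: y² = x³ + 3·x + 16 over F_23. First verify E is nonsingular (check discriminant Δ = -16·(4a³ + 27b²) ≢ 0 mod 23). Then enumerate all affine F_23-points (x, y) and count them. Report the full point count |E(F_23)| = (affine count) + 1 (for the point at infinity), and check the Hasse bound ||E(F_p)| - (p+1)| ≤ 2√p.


Affine points = {(0, 4), (0, 19), (3, 11), (3, 12), (4, 0), (5, 8), (5, 15), (7, 9), (7, 14), (8, 0), (9, 6), (9, 17), (11, 0), (12, 3), (12, 20), (15, 3), (15, 20), (17, 9), (17, 14), (19, 3), (19, 20), (20, 7), (20, 16), (21, 5), (21, 18), (22, 9), (22, 14)}; affine count = 27; |E(F_23)| = 28.

Discriminant check: Δ ∝ 4a³ + 27b² = 4·3³ + 27·16² = 4·27 + 27·256 ≡ 5 (mod 23). Nonzero ⇒ E is nonsingular.
For each x ∈ F_23, compute rhs = x³ + 3·x + 16 mod 23, then count y ∈ F_23 with y² ≡ rhs.
  x = 0: rhs = 16, matching y values: 4, 19 (2 points).
  x = 1: rhs = 20, matching y values: none (0 points).
  x = 2: rhs = 7, matching y values: none (0 points).
  x = 3: rhs = 6, matching y values: 11, 12 (2 points).
  x = 4: rhs = 0, matching y values: 0 (1 points).
  x = 5: rhs = 18, matching y values: 8, 15 (2 points).
  x = 6: rhs = 20, matching y values: none (0 points).
  x = 7: rhs = 12, matching y values: 9, 14 (2 points).
  x = 8: rhs = 0, matching y values: 0 (1 points).
  x = 9: rhs = 13, matching y values: 6, 17 (2 points).
  x = 10: rhs = 11, matching y values: none (0 points).
  x = 11: rhs = 0, matching y values: 0 (1 points).
  x = 12: rhs = 9, matching y values: 3, 20 (2 points).
  x = 13: rhs = 21, matching y values: none (0 points).
  x = 14: rhs = 19, matching y values: none (0 points).
  x = 15: rhs = 9, matching y values: 3, 20 (2 points).
  x = 16: rhs = 20, matching y values: none (0 points).
  x = 17: rhs = 12, matching y values: 9, 14 (2 points).
  x = 18: rhs = 14, matching y values: none (0 points).
  x = 19: rhs = 9, matching y values: 3, 20 (2 points).
  x = 20: rhs = 3, matching y values: 7, 16 (2 points).
  x = 21: rhs = 2, matching y values: 5, 18 (2 points).
  x = 22: rhs = 12, matching y values: 9, 14 (2 points).
Total affine count: 27.
Full point count |E(F_23)| = 27 + 1 = 28.
Hasse bound: |28 − (23+1)| = |4| = 4 ≤ 2√23 ≈ 9.5917 ✓.


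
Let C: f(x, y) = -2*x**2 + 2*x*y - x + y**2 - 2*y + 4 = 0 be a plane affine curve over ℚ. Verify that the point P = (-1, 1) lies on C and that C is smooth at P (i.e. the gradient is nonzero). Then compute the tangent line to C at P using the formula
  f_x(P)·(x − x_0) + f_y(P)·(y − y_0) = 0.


Tangent line at P: 5*x - 2*y + 7 = 0.

Step 1: f(-1, 1) = 0, so P lies on C.
Step 2: partial derivatives
  f_x(x, y) = -4*x + 2*y - 1, f_y(x, y) = 2*x + 2*y - 2.
  f_x(P) = 5, f_y(P) = -2 (gradient nonzero, so P is smooth).
Step 3: tangent line at P: 5·(x − -1) + -2·(y − 1) = 0.
Expanding: 5*x - 2*y + 7 = 0.


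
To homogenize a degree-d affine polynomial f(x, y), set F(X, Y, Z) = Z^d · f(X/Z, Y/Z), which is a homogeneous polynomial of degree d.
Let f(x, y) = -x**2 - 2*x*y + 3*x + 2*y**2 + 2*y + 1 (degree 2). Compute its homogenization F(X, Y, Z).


F(X, Y, Z) = -X**2 - 2*X*Y + 3*X*Z + 2*Y**2 + 2*Y*Z + Z**2

deg(f) = 2.
Substitute x = X/Z, y = Y/Z into f, then multiply by Z^2.
  monomial -1·x^2·y^0 ↦ -1·X^2·Y^0·Z^0.
  monomial -2·x^1·y^1 ↦ -2·X^1·Y^1·Z^0.
  monomial 3·x^1·y^0 ↦ 3·X^1·Y^0·Z^1.
  monomial 2·x^0·y^2 ↦ 2·X^0·Y^2·Z^0.
  monomial 2·x^0·y^1 ↦ 2·X^0·Y^1·Z^1.
  monomial 1·x^0·y^0 ↦ 1·X^0·Y^0·Z^2.
Collecting: F(X, Y, Z) = -X**2 - 2*X*Y + 3*X*Z + 2*Y**2 + 2*Y*Z + Z**2.


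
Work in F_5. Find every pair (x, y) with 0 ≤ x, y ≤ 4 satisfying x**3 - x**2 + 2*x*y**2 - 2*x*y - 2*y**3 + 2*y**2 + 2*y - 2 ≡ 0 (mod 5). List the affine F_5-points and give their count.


Affine F_5-points: {(0, 1), (0, 4), (1, 1), (1, 3), (3, 4)}; count = 5.

For each of the 25 pairs (x, y) ∈ F_5², evaluate f(x, y) mod 5. Record the zeros.
  x = 0: [0↦3, 1↦0, 2↦4, 3↦3, 4↦0]  zeros at y ∈ {1, 4}
  x = 1: [0↦3, 1↦0, 2↦3, 3↦0, 4↦4]  zeros at y ∈ {1, 3}
  x = 2: [0↦2, 1↦4, 2↦1, 3↦1, 4↦2]  zeros at y ∈ ∅
  x = 3: [0↦1, 1↦3, 2↦4, 3↦2, 4↦0]  zeros at y ∈ {4}
  x = 4: [0↦1, 1↦3, 2↦3, 3↦4, 4↦4]  zeros at y ∈ ∅
Collecting zeros: affine points = {(0, 1), (0, 4), (1, 1), (1, 3), (3, 4)}.
Total count |C(F_5)_aff| = 5.


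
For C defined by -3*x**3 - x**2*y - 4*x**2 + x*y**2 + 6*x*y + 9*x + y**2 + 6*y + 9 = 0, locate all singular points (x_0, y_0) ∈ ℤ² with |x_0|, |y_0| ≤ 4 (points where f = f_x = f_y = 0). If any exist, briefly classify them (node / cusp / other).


Singular points: {(0, -3)}; classification: node.

Compute partial derivatives:
  f_x = -9*x**2 - 2*x*y - 8*x + y**2 + 6*y + 9.
  f_y = -x**2 + 2*x*y + 6*x + 2*y + 6.
Scan x_0 ∈ {−4, ..., 4}. For each x_0, f_y(x_0, y) is a polynomial in y; find its integer roots y ∈ {−4, ..., 4}, then test f_x and f at those candidates.
  x = -4: f_y(-4, y) = -6*y - 34; no integer root y with |y| ≤ 4.
  x = -3: f_y(-3, y) = -4*y - 21; no integer root y with |y| ≤ 4.
  x = -2: f_y(-2, y) = -2*y - 10; no integer root y with |y| ≤ 4.
  x = -1: f_y(-1, y) = -1; no integer root y with |y| ≤ 4.
  x = 0: f_y(0, y) = 2*y + 6; vanishes at y ∈ {-3}. (0, -3): f_x = 0, f = 0 — SINGULAR.
  x = 1: f_y(1, y) = 4*y + 11; no integer root y with |y| ≤ 4.
  x = 2: f_y(2, y) = 6*y + 14; no integer root y with |y| ≤ 4.
  x = 3: f_y(3, y) = 8*y + 15; no integer root y with |y| ≤ 4.
  x = 4: f_y(4, y) = 10*y + 14; no integer root y with |y| ≤ 4.
Only singular point on the grid: (0, -3).
Classify: substitute x = 0 + u, y = -3 + v and expand: f = -3*u**3 - u**2*v - u**2 + u*v**2 + v**2.
No constant or linear terms (consistent with a singular point). Quadratic part: -u**2 + v**2. Cubic part: -3*u**3 - u**2*v + u*v**2.
The quadratic part v**2 - u**2 = (v − u)(v + u) splits into two distinct linear factors, so there are two distinct tangent lines y − -3 = ±(x − 0) — this is a node (ordinary double point).
Classification: node.


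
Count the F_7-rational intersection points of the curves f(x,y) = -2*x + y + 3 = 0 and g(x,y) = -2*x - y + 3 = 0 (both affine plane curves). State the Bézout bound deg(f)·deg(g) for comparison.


Common zeros: {(5, 0)}; count = 1; Bézout bound = 1.

deg(f) = 1, deg(g) = 1, so Bézout bound = 1.
Scan x ∈ F_7. For each x, list the y ∈ F_7 with f(x, y) ≡ 0 and those with g(x, y) ≡ 0 (mod 7); the common zeros in that column are the intersection.
  x = 0: f ≡ 0 at y ∈ {4}; g ≡ 0 at y ∈ {3}; common: ∅.
  x = 1: f ≡ 0 at y ∈ {6}; g ≡ 0 at y ∈ {1}; common: ∅.
  x = 2: f ≡ 0 at y ∈ {1}; g ≡ 0 at y ∈ {6}; common: ∅.
  x = 3: f ≡ 0 at y ∈ {3}; g ≡ 0 at y ∈ {4}; common: ∅.
  x = 4: f ≡ 0 at y ∈ {5}; g ≡ 0 at y ∈ {2}; common: ∅.
  x = 5: f ≡ 0 at y ∈ {0}; g ≡ 0 at y ∈ {0}; common: {0}.
  x = 6: f ≡ 0 at y ∈ {2}; g ≡ 0 at y ∈ {5}; common: ∅.
Collecting: common zeros = {(5, 0)}, so the count is 1.
Comparison with the Bézout bound: 1 ≤ 1 = deg(f)·deg(g), as expected for curves with no common component (the bound is attained).


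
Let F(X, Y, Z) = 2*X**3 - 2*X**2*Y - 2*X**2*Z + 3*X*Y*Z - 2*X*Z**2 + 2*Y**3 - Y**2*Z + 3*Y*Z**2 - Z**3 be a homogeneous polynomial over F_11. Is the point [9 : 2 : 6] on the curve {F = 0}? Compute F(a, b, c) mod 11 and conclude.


F(9,2,6) ≡ 6 (mod 11); P is NOT on the curve.

Evaluate F(9, 2, 6) term-by-term (mod 11).
  2*X**3 ↦ 2·729·1·1 = 1458
  -2*X**2*Y ↦ -2·81·2·1 = -324
  -2*X**2*Z ↦ -2·81·1·6 = -972
  3*X*Y*Z ↦ 3·9·2·6 = 324
  -2*X*Z**2 ↦ -2·9·1·36 = -648
  2*Y**3 ↦ 2·1·8·1 = 16
  -Y**2*Z ↦ -1·1·4·6 = -24
  3*Y*Z**2 ↦ 3·1·2·36 = 216
  -Z**3 ↦ -1·1·1·216 = -216
Sum: F(9, 2, 6) = (1458) + (-324) + (-972) + (324) + (-648) + (16) + (-24) + (216) + (-216) = -170.
Reducing mod 11: -170 ≡ 6 (mod 11).
Since F(a, b, c) ≡ 6 ≠ 0 (mod 11), P does NOT lie on the curve.


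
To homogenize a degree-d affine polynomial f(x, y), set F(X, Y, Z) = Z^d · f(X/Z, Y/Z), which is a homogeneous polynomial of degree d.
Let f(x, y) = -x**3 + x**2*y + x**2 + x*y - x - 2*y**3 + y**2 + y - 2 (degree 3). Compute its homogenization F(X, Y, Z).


F(X, Y, Z) = -X**3 + X**2*Y + X**2*Z + X*Y*Z - X*Z**2 - 2*Y**3 + Y**2*Z + Y*Z**2 - 2*Z**3

deg(f) = 3.
Substitute x = X/Z, y = Y/Z into f, then multiply by Z^3.
  monomial -1·x^3·y^0 ↦ -1·X^3·Y^0·Z^0.
  monomial 1·x^2·y^1 ↦ 1·X^2·Y^1·Z^0.
  monomial 1·x^2·y^0 ↦ 1·X^2·Y^0·Z^1.
  monomial 1·x^1·y^1 ↦ 1·X^1·Y^1·Z^1.
  monomial -1·x^1·y^0 ↦ -1·X^1·Y^0·Z^2.
  monomial -2·x^0·y^3 ↦ -2·X^0·Y^3·Z^0.
  monomial 1·x^0·y^2 ↦ 1·X^0·Y^2·Z^1.
  monomial 1·x^0·y^1 ↦ 1·X^0·Y^1·Z^2.
  monomial -2·x^0·y^0 ↦ -2·X^0·Y^0·Z^3.
Collecting: F(X, Y, Z) = -X**3 + X**2*Y + X**2*Z + X*Y*Z - X*Z**2 - 2*Y**3 + Y**2*Z + Y*Z**2 - 2*Z**3.


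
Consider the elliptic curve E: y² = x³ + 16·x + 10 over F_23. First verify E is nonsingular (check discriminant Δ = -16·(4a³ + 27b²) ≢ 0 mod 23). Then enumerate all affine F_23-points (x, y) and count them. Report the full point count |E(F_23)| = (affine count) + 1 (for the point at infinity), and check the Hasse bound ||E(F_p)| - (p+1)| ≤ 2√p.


Affine points = {(1, 2), (1, 21), (2, 2), (2, 21), (3, 4), (3, 19), (4, 0), (5, 10), (5, 13), (6, 0), (8, 11), (8, 12), (9, 3), (9, 20), (13, 0), (18, 9), (18, 14), (20, 2), (20, 21), (21, 4), (21, 19), (22, 4), (22, 19)}; affine count = 23; |E(F_23)| = 24.

Discriminant check: Δ ∝ 4a³ + 27b² = 4·16³ + 27·10² = 4·4096 + 27·100 ≡ 17 (mod 23). Nonzero ⇒ E is nonsingular.
For each x ∈ F_23, compute rhs = x³ + 16·x + 10 mod 23, then count y ∈ F_23 with y² ≡ rhs.
  x = 0: rhs = 10, matching y values: none (0 points).
  x = 1: rhs = 4, matching y values: 2, 21 (2 points).
  x = 2: rhs = 4, matching y values: 2, 21 (2 points).
  x = 3: rhs = 16, matching y values: 4, 19 (2 points).
  x = 4: rhs = 0, matching y values: 0 (1 points).
  x = 5: rhs = 8, matching y values: 10, 13 (2 points).
  x = 6: rhs = 0, matching y values: 0 (1 points).
  x = 7: rhs = 5, matching y values: none (0 points).
  x = 8: rhs = 6, matching y values: 11, 12 (2 points).
  x = 9: rhs = 9, matching y values: 3, 20 (2 points).
  x = 10: rhs = 20, matching y values: none (0 points).
  x = 11: rhs = 22, matching y values: none (0 points).
  x = 12: rhs = 21, matching y values: none (0 points).
  x = 13: rhs = 0, matching y values: 0 (1 points).
  x = 14: rhs = 11, matching y values: none (0 points).
  x = 15: rhs = 14, matching y values: none (0 points).
  x = 16: rhs = 15, matching y values: none (0 points).
  x = 17: rhs = 20, matching y values: none (0 points).
  x = 18: rhs = 12, matching y values: 9, 14 (2 points).
  x = 19: rhs = 20, matching y values: none (0 points).
  x = 20: rhs = 4, matching y values: 2, 21 (2 points).
  x = 21: rhs = 16, matching y values: 4, 19 (2 points).
  x = 22: rhs = 16, matching y values: 4, 19 (2 points).
Total affine count: 23.
Full point count |E(F_23)| = 23 + 1 = 24.
Hasse bound: |24 − (23+1)| = |0| = 0 ≤ 2√23 ≈ 9.5917 ✓.


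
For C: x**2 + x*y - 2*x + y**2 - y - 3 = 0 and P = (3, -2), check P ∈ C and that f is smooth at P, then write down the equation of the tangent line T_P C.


Tangent line at P: 2*x - 2*y - 10 = 0.

Step 1: f(3, -2) = 0, so P lies on C.
Step 2: partial derivatives
  f_x(x, y) = 2*x + y - 2, f_y(x, y) = x + 2*y - 1.
  f_x(P) = 2, f_y(P) = -2 (gradient nonzero, so P is smooth).
Step 3: tangent line at P: 2·(x − 3) + -2·(y − -2) = 0.
Expanding: 2*x - 2*y - 10 = 0.


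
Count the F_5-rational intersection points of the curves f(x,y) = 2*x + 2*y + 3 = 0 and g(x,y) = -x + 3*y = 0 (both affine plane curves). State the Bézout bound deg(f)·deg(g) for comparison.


Common zeros: {(2, 4)}; count = 1; Bézout bound = 1.

deg(f) = 1, deg(g) = 1, so Bézout bound = 1.
Scan x ∈ F_5. For each x, list the y ∈ F_5 with f(x, y) ≡ 0 and those with g(x, y) ≡ 0 (mod 5); the common zeros in that column are the intersection.
  x = 0: f ≡ 0 at y ∈ {1}; g ≡ 0 at y ∈ {0}; common: ∅.
  x = 1: f ≡ 0 at y ∈ {0}; g ≡ 0 at y ∈ {2}; common: ∅.
  x = 2: f ≡ 0 at y ∈ {4}; g ≡ 0 at y ∈ {4}; common: {4}.
  x = 3: f ≡ 0 at y ∈ {3}; g ≡ 0 at y ∈ {1}; common: ∅.
  x = 4: f ≡ 0 at y ∈ {2}; g ≡ 0 at y ∈ {3}; common: ∅.
Collecting: common zeros = {(2, 4)}, so the count is 1.
Comparison with the Bézout bound: 1 ≤ 1 = deg(f)·deg(g), as expected for curves with no common component (the bound is attained).


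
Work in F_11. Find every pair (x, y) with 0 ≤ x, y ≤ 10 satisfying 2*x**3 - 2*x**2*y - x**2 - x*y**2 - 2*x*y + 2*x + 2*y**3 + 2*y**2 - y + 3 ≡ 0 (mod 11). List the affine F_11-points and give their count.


Affine F_11-points: {(3, 4), (3, 5), (3, 8), (4, 4), (5, 1), (8, 0), (9, 9), (10, 10)}; count = 8.

For each of the 121 pairs (x, y) ∈ F_11², evaluate f(x, y) mod 11. Record the zeros.
  x = 0: [0↦3, 1↦6, 2↦3, 3↦6, 4↦5, 5↦1, 6↦6, 7↦10, 8↦3, 9↦8, 10↦4]  zeros at y ∈ ∅
  x = 1: [0↦6, 1↦4, 2↦5, 3↦10, 4↦9, 5↦3, 6↦4, 7↦2, 8↦9, 9↦4, 10↦10]  zeros at y ∈ ∅
  x = 2: [0↦8, 1↦8, 2↦9, 3↦1, 4↦7, 5↦6, 6↦10, 7↦9, 8↦4, 9↦7, 10↦8]  zeros at y ∈ ∅
  x = 3: [0↦10, 1↦8, 2↦5, 3↦2, 4↦0, 5↦0, 6↦3, 7↦10, 8↦0, 9↦7, 10↦10]  zeros at y ∈ {4, 5, 8}
  x = 4: [0↦2, 1↦5, 2↦5, 3↦3, 4↦0, 5↦8, 6↦6, 7↦6, 8↦9, 9↦5, 10↦6]  zeros at y ∈ {4}
  x = 5: [0↦7, 1↦0, 2↦10, 3↦5, 4↦8, 5↦9, 6↦9, 7↦9, 8↦10, 9↦2, 10↦8]  zeros at y ∈ {1}
  x = 6: [0↦4, 1↦5, 2↦10, 3↦9, 4↦3, 5↦4, 6↦2, 7↦9, 8↦4, 9↦10, 10↦6]  zeros at y ∈ ∅
  x = 7: [0↦5, 1↦10, 2↦6, 3↦5, 4↦8, 5↦5, 6↦8, 7↦7, 8↦3, 9↦8, 10↦1]  zeros at y ∈ ∅
  x = 8: [0↦0, 1↦5, 2↦10, 3↦5, 4↦2, 5↦2, 6↦6, 7↦4, 8↦8, 9↦8, 10↦5]  zeros at y ∈ {0}
  x = 9: [0↦1, 1↦2, 2↦1, 3↦10, 4↦8, 5↦7, 6↦8, 7↦1, 8↦9, 9↦0, 10↦8]  zeros at y ∈ {9}
  x = 10: [0↦9, 1↦2, 2↦2, 3↦10, 4↦5, 5↦10, 6↦4, 7↦10, 8↦7, 9↦7, 10↦0]  zeros at y ∈ {10}
Collecting zeros: affine points = {(3, 4), (3, 5), (3, 8), (4, 4), (5, 1), (8, 0), (9, 9), (10, 10)}.
Total count |C(F_11)_aff| = 8.


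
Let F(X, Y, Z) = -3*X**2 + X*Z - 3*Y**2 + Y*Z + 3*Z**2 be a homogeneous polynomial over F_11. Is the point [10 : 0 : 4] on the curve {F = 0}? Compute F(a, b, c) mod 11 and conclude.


F(10,0,4) ≡ 8 (mod 11); P is NOT on the curve.

Evaluate F(10, 0, 4) term-by-term (mod 11).
  -3*X**2 ↦ -3·100·1·1 = -300
  X*Z ↦ 1·10·1·4 = 40
  -3*Y**2 ↦ -3·1·0·1 = 0
  Y*Z ↦ 1·1·0·4 = 0
  3*Z**2 ↦ 3·1·1·16 = 48
Sum: F(10, 0, 4) = (-300) + (40) + (0) + (0) + (48) = -212.
Reducing mod 11: -212 ≡ 8 (mod 11).
Since F(a, b, c) ≡ 8 ≠ 0 (mod 11), P does NOT lie on the curve.


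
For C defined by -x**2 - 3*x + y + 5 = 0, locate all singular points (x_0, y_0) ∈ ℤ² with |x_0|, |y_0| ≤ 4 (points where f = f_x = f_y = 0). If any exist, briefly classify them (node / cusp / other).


No singular points in the scanned grid; C is smooth there.

Compute partial derivatives:
  f_x = -2*x - 3.
  f_y = 1.
f_y = 1 is a nonzero constant, so f_y never vanishes: no point (x, y) can satisfy f = f_x = f_y = 0. In particular no (x, y) ∈ {−4, ..., 4}² is singular; the curve is smooth.


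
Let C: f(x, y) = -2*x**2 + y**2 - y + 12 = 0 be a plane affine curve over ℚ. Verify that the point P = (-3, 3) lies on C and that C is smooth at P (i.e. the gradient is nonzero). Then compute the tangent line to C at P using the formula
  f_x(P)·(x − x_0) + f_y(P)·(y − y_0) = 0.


Tangent line at P: 12*x + 5*y + 21 = 0.

Step 1: f(-3, 3) = 0, so P lies on C.
Step 2: partial derivatives
  f_x(x, y) = -4*x, f_y(x, y) = 2*y - 1.
  f_x(P) = 12, f_y(P) = 5 (gradient nonzero, so P is smooth).
Step 3: tangent line at P: 12·(x − -3) + 5·(y − 3) = 0.
Expanding: 12*x + 5*y + 21 = 0.


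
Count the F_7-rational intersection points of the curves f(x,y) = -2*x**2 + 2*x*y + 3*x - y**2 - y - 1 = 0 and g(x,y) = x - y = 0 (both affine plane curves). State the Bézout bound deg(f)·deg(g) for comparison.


Common zeros: {(1, 1)}; count = 1; Bézout bound = 2.

deg(f) = 2, deg(g) = 1, so Bézout bound = 2.
Scan x ∈ F_7. For each x, list the y ∈ F_7 with f(x, y) ≡ 0 and those with g(x, y) ≡ 0 (mod 7); the common zeros in that column are the intersection.
  x = 0: f ≡ 0 at y ∈ {2, 4}; g ≡ 0 at y ∈ {0}; common: ∅.
  x = 1: f ≡ 0 at y ∈ {0, 1}; g ≡ 0 at y ∈ {1}; common: {1}.
  x = 2: f ≡ 0 at y ∈ {4, 6}; g ≡ 0 at y ∈ {2}; common: ∅.
  x = 3: f ≡ 0 at y ∈ ∅; g ≡ 0 at y ∈ {3}; common: ∅.
  x = 4: f ≡ 0 at y ∈ {0}; g ≡ 0 at y ∈ {4}; common: ∅.
  x = 5: f ≡ 0 at y ∈ {1}; g ≡ 0 at y ∈ {5}; common: ∅.
  x = 6: f ≡ 0 at y ∈ ∅; g ≡ 0 at y ∈ {6}; common: ∅.
Collecting: common zeros = {(1, 1)}, so the count is 1.
Comparison with the Bézout bound: 1 ≤ 2 = deg(f)·deg(g), as expected for curves with no common component (the affine F_7-count falls short of the bound because intersections may lie at infinity, over extension fields, or carry multiplicity).


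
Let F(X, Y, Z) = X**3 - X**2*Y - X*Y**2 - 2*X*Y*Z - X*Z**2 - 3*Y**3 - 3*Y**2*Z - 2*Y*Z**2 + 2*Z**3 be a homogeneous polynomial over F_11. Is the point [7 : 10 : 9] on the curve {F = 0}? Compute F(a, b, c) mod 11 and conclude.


F(7,10,9) ≡ 0 (mod 11); P is on the curve.

Evaluate F(7, 10, 9) term-by-term (mod 11).
  X**3 ↦ 1·343·1·1 = 343
  -X**2*Y ↦ -1·49·10·1 = -490
  -X*Y**2 ↦ -1·7·100·1 = -700
  -2*X*Y*Z ↦ -2·7·10·9 = -1260
  -X*Z**2 ↦ -1·7·1·81 = -567
  -3*Y**3 ↦ -3·1·1000·1 = -3000
  -3*Y**2*Z ↦ -3·1·100·9 = -2700
  -2*Y*Z**2 ↦ -2·1·10·81 = -1620
  2*Z**3 ↦ 2·1·1·729 = 1458
Sum: F(7, 10, 9) = (343) + (-490) + (-700) + (-1260) + (-567) + (-3000) + (-2700) + (-1620) + (1458) = -8536.
Reducing mod 11: -8536 ≡ 0 (mod 11).
Since F(a, b, c) ≡ 0 (mod 11), P lies on the curve.


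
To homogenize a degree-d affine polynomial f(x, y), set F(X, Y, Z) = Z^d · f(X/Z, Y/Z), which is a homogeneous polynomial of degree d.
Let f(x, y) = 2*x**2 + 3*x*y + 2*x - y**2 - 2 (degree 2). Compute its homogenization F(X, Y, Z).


F(X, Y, Z) = 2*X**2 + 3*X*Y + 2*X*Z - Y**2 - 2*Z**2

deg(f) = 2.
Substitute x = X/Z, y = Y/Z into f, then multiply by Z^2.
  monomial 2·x^2·y^0 ↦ 2·X^2·Y^0·Z^0.
  monomial 3·x^1·y^1 ↦ 3·X^1·Y^1·Z^0.
  monomial 2·x^1·y^0 ↦ 2·X^1·Y^0·Z^1.
  monomial -1·x^0·y^2 ↦ -1·X^0·Y^2·Z^0.
  monomial -2·x^0·y^0 ↦ -2·X^0·Y^0·Z^2.
Collecting: F(X, Y, Z) = 2*X**2 + 3*X*Y + 2*X*Z - Y**2 - 2*Z**2.


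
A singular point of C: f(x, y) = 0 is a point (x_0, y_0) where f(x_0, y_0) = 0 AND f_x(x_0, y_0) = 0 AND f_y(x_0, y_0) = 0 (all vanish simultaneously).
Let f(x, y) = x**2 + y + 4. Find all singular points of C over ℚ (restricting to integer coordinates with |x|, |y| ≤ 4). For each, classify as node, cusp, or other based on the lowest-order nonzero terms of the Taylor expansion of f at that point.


No singular points in the scanned grid; C is smooth there.

Compute partial derivatives:
  f_x = 2*x.
  f_y = 1.
f_y = 1 is a nonzero constant, so f_y never vanishes: no point (x, y) can satisfy f = f_x = f_y = 0. In particular no (x, y) ∈ {−4, ..., 4}² is singular; the curve is smooth.


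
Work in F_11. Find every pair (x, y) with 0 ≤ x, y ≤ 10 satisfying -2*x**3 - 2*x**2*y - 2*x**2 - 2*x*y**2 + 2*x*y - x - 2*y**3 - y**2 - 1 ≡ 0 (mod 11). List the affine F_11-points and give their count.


Affine F_11-points: {(0, 8), (0, 9), (0, 10), (1, 1), (3, 5), (4, 0), (5, 4), (5, 8), (5, 10), (6, 5), (6, 6), (6, 10), (7, 0), (7, 4), (7, 5), (8, 8), (10, 0)}; count = 17.

For each of the 121 pairs (x, y) ∈ F_11², evaluate f(x, y) mod 11. Record the zeros.
  x = 0: [0↦10, 1↦7, 2↦1, 3↦2, 4↦9, 5↦10, 6↦4, 7↦1, 8↦0, 9↦0, 10↦0]  zeros at y ∈ {8, 9, 10}
  x = 1: [0↦5, 1↦0, 2↦10, 3↦1, 4↦5, 5↦10, 6↦4, 7↦8, 8↦10, 9↦9, 10↦4]  zeros at y ∈ {1}
  x = 2: [0↦6, 1↦6, 2↦6, 3↦5, 4↦2, 5↦7, 6↦8, 7↦4, 8↦5, 9↦10, 10↦7]  zeros at y ∈ ∅
  x = 3: [0↦1, 1↦2, 2↦10, 3↦2, 4↦10, 5↦0, 6↦4, 7↦10, 8↦6, 9↦2, 10↦8]  zeros at y ∈ {5}
  x = 4: [0↦0, 1↦9, 2↦10, 3↦2, 4↦6, 5↦10, 6↦2, 7↦3, 8↦1, 9↦6, 10↦6]  zeros at y ∈ {0}
  x = 5: [0↦2, 1↦4, 2↦5, 3↦4, 4↦0, 5↦3, 6↦1, 7↦4, 8↦0, 9↦10, 10↦0]  zeros at y ∈ {4, 8, 10}
  x = 6: [0↦6, 1↦8, 2↦5, 3↦7, 4↦2, 5↦0, 6↦0, 7↦1, 8↦2, 9↦2, 10↦0]  zeros at y ∈ {5, 6, 10}
  x = 7: [0↦0, 1↦9, 2↦9, 3↦10, 4↦0, 5↦0, 6↦9, 7↦4, 8↦6, 9↦3, 10↦5]  zeros at y ∈ {0, 4, 5}
  x = 8: [0↦5, 1↦6, 2↦5, 3↦1, 4↦4, 5↦2, 6↦5, 7↦1, 8↦0, 9↦1, 10↦3]  zeros at y ∈ {8}
  x = 9: [0↦9, 1↦9, 2↦3, 3↦1, 4↦2, 5↦5, 6↦9, 7↦2, 8↦5, 9↦6, 10↦4]  zeros at y ∈ ∅
  x = 10: [0↦0, 1↦6, 2↦2, 3↦9, 4↦4, 5↦8, 6↦9, 7↦6, 8↦9, 9↦6, 10↦7]  zeros at y ∈ {0}
Collecting zeros: affine points = {(0, 8), (0, 9), (0, 10), (1, 1), (3, 5), (4, 0), (5, 4), (5, 8), (5, 10), (6, 5), (6, 6), (6, 10), (7, 0), (7, 4), (7, 5), (8, 8), (10, 0)}.
Total count |C(F_11)_aff| = 17.


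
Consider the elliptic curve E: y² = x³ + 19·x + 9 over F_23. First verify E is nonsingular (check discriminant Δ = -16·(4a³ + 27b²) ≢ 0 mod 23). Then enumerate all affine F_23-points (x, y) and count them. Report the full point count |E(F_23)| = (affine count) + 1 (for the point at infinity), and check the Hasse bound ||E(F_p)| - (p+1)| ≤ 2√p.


Affine points = {(0, 3), (0, 20), (1, 11), (1, 12), (2, 3), (2, 20), (3, 1), (3, 22), (7, 5), (7, 18), (8, 11), (8, 12), (9, 9), (9, 14), (10, 7), (10, 16), (11, 10), (11, 13), (14, 11), (14, 12), (15, 9), (15, 14), (16, 4), (16, 19), (17, 1), (17, 22), (21, 3), (21, 20), (22, 9), (22, 14)}; affine count = 30; |E(F_23)| = 31.

Discriminant check: Δ ∝ 4a³ + 27b² = 4·19³ + 27·9² = 4·6859 + 27·81 ≡ 22 (mod 23). Nonzero ⇒ E is nonsingular.
For each x ∈ F_23, compute rhs = x³ + 19·x + 9 mod 23, then count y ∈ F_23 with y² ≡ rhs.
  x = 0: rhs = 9, matching y values: 3, 20 (2 points).
  x = 1: rhs = 6, matching y values: 11, 12 (2 points).
  x = 2: rhs = 9, matching y values: 3, 20 (2 points).
  x = 3: rhs = 1, matching y values: 1, 22 (2 points).
  x = 4: rhs = 11, matching y values: none (0 points).
  x = 5: rhs = 22, matching y values: none (0 points).
  x = 6: rhs = 17, matching y values: none (0 points).
  x = 7: rhs = 2, matching y values: 5, 18 (2 points).
  x = 8: rhs = 6, matching y values: 11, 12 (2 points).
  x = 9: rhs = 12, matching y values: 9, 14 (2 points).
  x = 10: rhs = 3, matching y values: 7, 16 (2 points).
  x = 11: rhs = 8, matching y values: 10, 13 (2 points).
  x = 12: rhs = 10, matching y values: none (0 points).
  x = 13: rhs = 15, matching y values: none (0 points).
  x = 14: rhs = 6, matching y values: 11, 12 (2 points).
  x = 15: rhs = 12, matching y values: 9, 14 (2 points).
  x = 16: rhs = 16, matching y values: 4, 19 (2 points).
  x = 17: rhs = 1, matching y values: 1, 22 (2 points).
  x = 18: rhs = 19, matching y values: none (0 points).
  x = 19: rhs = 7, matching y values: none (0 points).
  x = 20: rhs = 17, matching y values: none (0 points).
  x = 21: rhs = 9, matching y values: 3, 20 (2 points).
  x = 22: rhs = 12, matching y values: 9, 14 (2 points).
Total affine count: 30.
Full point count |E(F_23)| = 30 + 1 = 31.
Hasse bound: |31 − (23+1)| = |7| = 7 ≤ 2√23 ≈ 9.5917 ✓.
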